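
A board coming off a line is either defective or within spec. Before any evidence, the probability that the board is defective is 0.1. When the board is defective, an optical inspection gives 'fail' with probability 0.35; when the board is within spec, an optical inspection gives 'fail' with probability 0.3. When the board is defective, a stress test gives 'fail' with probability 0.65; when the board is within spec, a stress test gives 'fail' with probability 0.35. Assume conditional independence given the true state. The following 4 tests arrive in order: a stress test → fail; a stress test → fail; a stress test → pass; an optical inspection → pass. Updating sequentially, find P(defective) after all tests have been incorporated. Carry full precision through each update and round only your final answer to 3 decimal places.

0.161

After a stress test='fail': P(defective) = 0.65·0.1000 / (0.65·0.1000 + 0.35·0.9000) ≈ 0.1711
After a stress test='fail': P(defective) = 0.65·0.1711 / (0.65·0.1711 + 0.35·0.8289) ≈ 0.2770
After a stress test='pass': P(defective) = 0.35·0.2770 / (0.35·0.2770 + 0.65·0.7230) ≈ 0.1711
After an optical inspection='pass': P(defective) = 0.65·0.1711 / (0.65·0.1711 + 0.7·0.8289) ≈ 0.1608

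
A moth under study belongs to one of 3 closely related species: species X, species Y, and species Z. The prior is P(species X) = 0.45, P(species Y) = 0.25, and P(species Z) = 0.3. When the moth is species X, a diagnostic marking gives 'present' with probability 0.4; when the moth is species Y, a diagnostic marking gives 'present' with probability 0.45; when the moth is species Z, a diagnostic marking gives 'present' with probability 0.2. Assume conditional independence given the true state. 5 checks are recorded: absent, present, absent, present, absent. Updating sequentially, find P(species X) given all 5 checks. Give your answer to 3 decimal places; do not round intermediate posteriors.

After 'absent': normaliser = 0.6·0.4500 + 0.55·0.2500 + 0.8·0.3000; P(species X) ≈ 0.4170, P(species Y) ≈ 0.2124, P(species Z) ≈ 0.3707
After 'present': normaliser = 0.4·0.4170 + 0.45·0.2124 + 0.2·0.3707; P(species X) ≈ 0.4957, P(species Y) ≈ 0.2840, P(species Z) ≈ 0.2203
After 'absent': normaliser = 0.6·0.4957 + 0.55·0.2840 + 0.8·0.2203; P(species X) ≈ 0.4722, P(species Y) ≈ 0.2480, P(species Z) ≈ 0.2798
After 'present': normaliser = 0.4·0.4722 + 0.45·0.2480 + 0.2·0.2798; P(species X) ≈ 0.5299, P(species Y) ≈ 0.3131, P(species Z) ≈ 0.1570
After 'absent': normaliser = 0.6·0.5299 + 0.55·0.3131 + 0.8·0.1570; P(species X) ≈ 0.5164, P(species Y) ≈ 0.2797, P(species Z) ≈ 0.2040

0.516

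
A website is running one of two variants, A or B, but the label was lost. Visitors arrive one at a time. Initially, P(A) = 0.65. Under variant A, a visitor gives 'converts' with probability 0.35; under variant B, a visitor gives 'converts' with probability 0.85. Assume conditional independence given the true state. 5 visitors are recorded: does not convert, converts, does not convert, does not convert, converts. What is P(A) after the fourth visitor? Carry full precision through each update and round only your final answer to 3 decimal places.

Apply Bayes' rule sequentially, carrying P(A) forward.
After 'does not convert': P(A) = 0.65·0.6500 / (0.65·0.6500 + 0.15·0.3500) ≈ 0.8895
After 'converts': P(A) = 0.35·0.8895 / (0.35·0.8895 + 0.85·0.1105) ≈ 0.7682
After 'does not convert': P(A) = 0.65·0.7682 / (0.65·0.7682 + 0.15·0.2318) ≈ 0.9349
After 'does not convert': P(A) = 0.65·0.9349 / (0.65·0.9349 + 0.15·0.0651) ≈ 0.9842

0.984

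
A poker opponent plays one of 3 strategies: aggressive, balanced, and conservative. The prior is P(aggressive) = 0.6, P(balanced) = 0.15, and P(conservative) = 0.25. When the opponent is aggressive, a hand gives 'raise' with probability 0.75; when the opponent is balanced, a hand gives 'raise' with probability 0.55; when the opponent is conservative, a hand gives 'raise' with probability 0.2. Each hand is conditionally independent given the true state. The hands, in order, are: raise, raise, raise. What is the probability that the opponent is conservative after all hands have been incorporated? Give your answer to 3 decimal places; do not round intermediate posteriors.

Apply Bayes' rule sequentially, carrying P(conservative) forward.
After 'raise': normaliser = 0.75·0.6000 + 0.55·0.1500 + 0.2·0.2500; P(aggressive) ≈ 0.7725, P(balanced) ≈ 0.1416, P(conservative) ≈ 0.0858
After 'raise': normaliser = 0.75·0.7725 + 0.55·0.1416 + 0.2·0.0858; P(aggressive) ≈ 0.8591, P(balanced) ≈ 0.1155, P(conservative) ≈ 0.0255
After 'raise': normaliser = 0.75·0.8591 + 0.55·0.1155 + 0.2·0.0255; P(aggressive) ≈ 0.9038, P(balanced) ≈ 0.0891, P(conservative) ≈ 0.0071

0.007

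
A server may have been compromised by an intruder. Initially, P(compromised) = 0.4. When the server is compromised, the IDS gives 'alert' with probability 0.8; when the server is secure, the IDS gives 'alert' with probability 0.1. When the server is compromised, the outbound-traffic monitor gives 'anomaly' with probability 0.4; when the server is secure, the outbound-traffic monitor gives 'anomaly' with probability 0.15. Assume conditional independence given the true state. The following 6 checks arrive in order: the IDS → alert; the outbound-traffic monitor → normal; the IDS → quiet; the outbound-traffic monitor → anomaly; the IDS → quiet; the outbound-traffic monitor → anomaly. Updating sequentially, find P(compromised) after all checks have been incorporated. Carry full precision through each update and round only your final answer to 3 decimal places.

0.569

After the IDS='alert': P(compromised) = 0.8·0.4000 / (0.8·0.4000 + 0.1·0.6000) ≈ 0.8421
After the outbound-traffic monitor='normal': P(compromised) = 0.6·0.8421 / (0.6·0.8421 + 0.85·0.1579) ≈ 0.7901
After the IDS='quiet': P(compromised) = 0.2·0.7901 / (0.2·0.7901 + 0.9·0.2099) ≈ 0.4555
After the outbound-traffic monitor='anomaly': P(compromised) = 0.4·0.4555 / (0.4·0.4555 + 0.15·0.5445) ≈ 0.6905
After the IDS='quiet': P(compromised) = 0.2·0.6905 / (0.2·0.6905 + 0.9·0.3095) ≈ 0.3314
After the outbound-traffic monitor='anomaly': P(compromised) = 0.4·0.3314 / (0.4·0.3314 + 0.15·0.6686) ≈ 0.5693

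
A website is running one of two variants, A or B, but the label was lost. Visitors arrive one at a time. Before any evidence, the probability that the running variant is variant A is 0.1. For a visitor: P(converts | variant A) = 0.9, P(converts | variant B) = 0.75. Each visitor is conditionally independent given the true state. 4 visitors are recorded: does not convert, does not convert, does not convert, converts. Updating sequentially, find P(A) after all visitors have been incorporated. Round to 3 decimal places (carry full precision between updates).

0.008

After 'does not convert': P(A) = 0.1·0.1000 / (0.1·0.1000 + 0.25·0.9000) ≈ 0.0426
After 'does not convert': P(A) = 0.1·0.0426 / (0.1·0.0426 + 0.25·0.9574) ≈ 0.0175
After 'does not convert': P(A) = 0.1·0.0175 / (0.1·0.0175 + 0.25·0.9825) ≈ 0.0071
After 'converts': P(A) = 0.9·0.0071 / (0.9·0.0071 + 0.75·0.9929) ≈ 0.0085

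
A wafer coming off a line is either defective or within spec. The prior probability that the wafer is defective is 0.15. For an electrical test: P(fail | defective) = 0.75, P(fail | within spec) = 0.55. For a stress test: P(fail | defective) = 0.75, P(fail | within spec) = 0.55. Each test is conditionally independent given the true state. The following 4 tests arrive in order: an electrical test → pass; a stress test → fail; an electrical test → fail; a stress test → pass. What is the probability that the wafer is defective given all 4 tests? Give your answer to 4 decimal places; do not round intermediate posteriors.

After an electrical test='pass': P(defective) = 0.25·0.1500 / (0.25·0.1500 + 0.45·0.8500) ≈ 0.0893
After a stress test='fail': P(defective) = 0.75·0.0893 / (0.75·0.0893 + 0.55·0.9107) ≈ 0.1179
After an electrical test='fail': P(defective) = 0.75·0.1179 / (0.75·0.1179 + 0.55·0.8821) ≈ 0.1542
After a stress test='pass': P(defective) = 0.25·0.1542 / (0.25·0.1542 + 0.45·0.8458) ≈ 0.0920

0.0920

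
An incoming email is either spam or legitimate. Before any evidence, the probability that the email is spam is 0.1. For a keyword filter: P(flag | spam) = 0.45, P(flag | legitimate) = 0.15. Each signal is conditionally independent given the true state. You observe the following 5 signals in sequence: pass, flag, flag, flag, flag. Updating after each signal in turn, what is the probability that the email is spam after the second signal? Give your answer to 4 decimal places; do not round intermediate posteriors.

0.1774

After 'pass': P(spam) = 0.55·0.1000 / (0.55·0.1000 + 0.85·0.9000) ≈ 0.0671
After 'flag': P(spam) = 0.45·0.0671 / (0.45·0.0671 + 0.15·0.9329) ≈ 0.1774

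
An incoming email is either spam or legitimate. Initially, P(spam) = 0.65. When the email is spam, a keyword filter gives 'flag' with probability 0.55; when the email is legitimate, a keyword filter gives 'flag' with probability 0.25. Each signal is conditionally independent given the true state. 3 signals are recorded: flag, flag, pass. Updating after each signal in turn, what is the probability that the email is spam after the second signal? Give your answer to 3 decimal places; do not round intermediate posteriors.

Apply Bayes' rule sequentially, carrying P(spam) forward.
After 'flag': P(spam) = 0.55·0.6500 / (0.55·0.6500 + 0.25·0.3500) ≈ 0.8034
After 'flag': P(spam) = 0.55·0.8034 / (0.55·0.8034 + 0.25·0.1966) ≈ 0.8999

0.900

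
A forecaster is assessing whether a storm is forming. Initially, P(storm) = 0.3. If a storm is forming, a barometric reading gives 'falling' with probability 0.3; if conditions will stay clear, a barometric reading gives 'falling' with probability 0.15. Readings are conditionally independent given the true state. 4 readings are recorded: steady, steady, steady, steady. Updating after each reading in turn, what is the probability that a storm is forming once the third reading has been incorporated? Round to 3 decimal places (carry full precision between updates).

0.193

After 'steady': P(storm) = 0.7·0.3000 / (0.7·0.3000 + 0.85·0.7000) ≈ 0.2609
After 'steady': P(storm) = 0.7·0.2609 / (0.7·0.2609 + 0.85·0.7391) ≈ 0.2252
After 'steady': P(storm) = 0.7·0.2252 / (0.7·0.2252 + 0.85·0.7748) ≈ 0.1931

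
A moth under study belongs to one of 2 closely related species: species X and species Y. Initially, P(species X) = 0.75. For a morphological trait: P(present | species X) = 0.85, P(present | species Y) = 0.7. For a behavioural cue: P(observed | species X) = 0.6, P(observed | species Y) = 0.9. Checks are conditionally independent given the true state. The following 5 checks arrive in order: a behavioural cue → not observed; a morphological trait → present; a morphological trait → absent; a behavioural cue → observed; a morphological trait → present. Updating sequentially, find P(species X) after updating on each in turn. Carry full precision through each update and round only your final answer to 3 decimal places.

0.855

After a behavioural cue='not observed': P(species X) = 0.4·0.7500 / (0.4·0.7500 + 0.1·0.2500) ≈ 0.9231
After a morphological trait='present': P(species X) = 0.85·0.9231 / (0.85·0.9231 + 0.7·0.0769) ≈ 0.9358
After a morphological trait='absent': P(species X) = 0.15·0.9358 / (0.15·0.9358 + 0.3·0.0642) ≈ 0.8793
After a behavioural cue='observed': P(species X) = 0.6·0.8793 / (0.6·0.8793 + 0.9·0.1207) ≈ 0.8293
After a morphological trait='present': P(species X) = 0.85·0.8293 / (0.85·0.8293 + 0.7·0.1707) ≈ 0.8550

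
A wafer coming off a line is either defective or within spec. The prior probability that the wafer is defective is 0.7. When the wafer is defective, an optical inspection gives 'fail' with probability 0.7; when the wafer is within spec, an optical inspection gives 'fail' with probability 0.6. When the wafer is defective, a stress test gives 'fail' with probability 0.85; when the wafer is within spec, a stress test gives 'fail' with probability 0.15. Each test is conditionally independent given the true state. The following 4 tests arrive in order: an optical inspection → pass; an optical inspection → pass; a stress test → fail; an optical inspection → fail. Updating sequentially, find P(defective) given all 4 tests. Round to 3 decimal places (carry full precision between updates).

0.897

After an optical inspection='pass': P(defective) = 0.3·0.7000 / (0.3·0.7000 + 0.4·0.3000) ≈ 0.6364
After an optical inspection='pass': P(defective) = 0.3·0.6364 / (0.3·0.6364 + 0.4·0.3636) ≈ 0.5676
After a stress test='fail': P(defective) = 0.85·0.5676 / (0.85·0.5676 + 0.15·0.4324) ≈ 0.8815
After an optical inspection='fail': P(defective) = 0.7·0.8815 / (0.7·0.8815 + 0.6·0.1185) ≈ 0.8967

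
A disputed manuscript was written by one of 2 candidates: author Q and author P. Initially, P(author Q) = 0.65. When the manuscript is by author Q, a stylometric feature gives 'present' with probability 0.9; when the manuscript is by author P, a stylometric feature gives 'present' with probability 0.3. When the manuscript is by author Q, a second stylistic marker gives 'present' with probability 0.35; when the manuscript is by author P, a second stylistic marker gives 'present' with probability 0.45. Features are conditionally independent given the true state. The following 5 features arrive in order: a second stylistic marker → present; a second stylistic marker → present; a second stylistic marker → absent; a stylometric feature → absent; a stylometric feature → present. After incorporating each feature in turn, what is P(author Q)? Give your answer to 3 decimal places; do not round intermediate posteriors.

After a second stylistic marker='present': P(author Q) = 0.35·0.6500 / (0.35·0.6500 + 0.45·0.3500) ≈ 0.5909
After a second stylistic marker='present': P(author Q) = 0.35·0.5909 / (0.35·0.5909 + 0.45·0.4091) ≈ 0.5291
After a second stylistic marker='absent': P(author Q) = 0.65·0.5291 / (0.65·0.5291 + 0.55·0.4709) ≈ 0.5704
After a stylometric feature='absent': P(author Q) = 0.1·0.5704 / (0.1·0.5704 + 0.7·0.4296) ≈ 0.1594
After a stylometric feature='present': P(author Q) = 0.9·0.1594 / (0.9·0.1594 + 0.3·0.8406) ≈ 0.3627

0.363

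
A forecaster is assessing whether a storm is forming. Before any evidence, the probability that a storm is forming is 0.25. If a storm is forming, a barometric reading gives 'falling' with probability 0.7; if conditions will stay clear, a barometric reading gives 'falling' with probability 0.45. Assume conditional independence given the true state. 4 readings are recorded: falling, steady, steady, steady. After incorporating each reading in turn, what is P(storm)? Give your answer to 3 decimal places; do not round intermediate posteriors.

Apply Bayes' rule sequentially, carrying P(storm) forward.
After 'falling': P(storm) = 0.7·0.2500 / (0.7·0.2500 + 0.45·0.7500) ≈ 0.3415
After 'steady': P(storm) = 0.3·0.3415 / (0.3·0.3415 + 0.55·0.6585) ≈ 0.2205
After 'steady': P(storm) = 0.3·0.2205 / (0.3·0.2205 + 0.55·0.7795) ≈ 0.1337
After 'steady': P(storm) = 0.3·0.1337 / (0.3·0.1337 + 0.55·0.8663) ≈ 0.0776

0.078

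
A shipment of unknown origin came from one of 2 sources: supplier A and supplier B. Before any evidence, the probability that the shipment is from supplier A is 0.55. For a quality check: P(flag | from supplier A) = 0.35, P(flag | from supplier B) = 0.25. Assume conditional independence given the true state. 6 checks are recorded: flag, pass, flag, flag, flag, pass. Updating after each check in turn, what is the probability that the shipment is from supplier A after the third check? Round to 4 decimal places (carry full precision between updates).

Each posterior becomes the prior for the next update.
After 'flag': P(supplier A) = 0.35·0.5500 / (0.35·0.5500 + 0.25·0.4500) ≈ 0.6311
After 'pass': P(supplier A) = 0.65·0.6311 / (0.65·0.6311 + 0.75·0.3689) ≈ 0.5973
After 'flag': P(supplier A) = 0.35·0.5973 / (0.35·0.5973 + 0.25·0.4027) ≈ 0.6749

0.6749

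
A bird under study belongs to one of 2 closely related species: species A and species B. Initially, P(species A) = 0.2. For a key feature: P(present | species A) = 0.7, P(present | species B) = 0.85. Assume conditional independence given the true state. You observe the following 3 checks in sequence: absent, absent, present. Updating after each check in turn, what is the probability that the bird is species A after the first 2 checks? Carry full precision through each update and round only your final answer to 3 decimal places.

After 'absent': P(species A) = 0.3·0.2000 / (0.3·0.2000 + 0.15·0.8000) ≈ 0.3333
After 'absent': P(species A) = 0.3·0.3333 / (0.3·0.3333 + 0.15·0.6667) ≈ 0.5000

0.500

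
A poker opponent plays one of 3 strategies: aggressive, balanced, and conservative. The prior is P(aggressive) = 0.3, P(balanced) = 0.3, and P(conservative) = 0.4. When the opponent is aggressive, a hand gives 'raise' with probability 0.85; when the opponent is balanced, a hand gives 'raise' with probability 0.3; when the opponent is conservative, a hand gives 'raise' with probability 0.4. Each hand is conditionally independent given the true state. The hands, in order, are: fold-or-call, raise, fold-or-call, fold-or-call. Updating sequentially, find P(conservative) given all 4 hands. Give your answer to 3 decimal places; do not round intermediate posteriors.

0.521

After 'fold-or-call': normaliser = 0.15·0.3000 + 0.7·0.3000 + 0.6·0.4000; P(aggressive) ≈ 0.0909, P(balanced) ≈ 0.4242, P(conservative) ≈ 0.4848
After 'raise': normaliser = 0.85·0.0909 + 0.3·0.4242 + 0.4·0.4848; P(aggressive) ≈ 0.1939, P(balanced) ≈ 0.3194, P(conservative) ≈ 0.4867
After 'fold-or-call': normaliser = 0.15·0.1939 + 0.7·0.3194 + 0.6·0.4867; P(aggressive) ≈ 0.0534, P(balanced) ≈ 0.4105, P(conservative) ≈ 0.5361
After 'fold-or-call': normaliser = 0.15·0.0534 + 0.7·0.4105 + 0.6·0.5361; P(aggressive) ≈ 0.0130, P(balanced) ≈ 0.4657, P(conservative) ≈ 0.5213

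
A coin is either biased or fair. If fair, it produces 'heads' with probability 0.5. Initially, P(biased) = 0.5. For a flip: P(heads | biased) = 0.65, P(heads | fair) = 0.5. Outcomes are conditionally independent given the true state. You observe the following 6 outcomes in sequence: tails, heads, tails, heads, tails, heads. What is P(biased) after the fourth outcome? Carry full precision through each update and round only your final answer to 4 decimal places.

0.4530

Apply Bayes' rule sequentially, carrying P(biased) forward.
After 'tails': P(biased) = 0.35·0.5000 / (0.35·0.5000 + 0.5·0.5000) ≈ 0.4118
After 'heads': P(biased) = 0.65·0.4118 / (0.65·0.4118 + 0.5·0.5882) ≈ 0.4764
After 'tails': P(biased) = 0.35·0.4764 / (0.35·0.4764 + 0.5·0.5236) ≈ 0.3891
After 'heads': P(biased) = 0.65·0.3891 / (0.65·0.3891 + 0.5·0.6109) ≈ 0.4530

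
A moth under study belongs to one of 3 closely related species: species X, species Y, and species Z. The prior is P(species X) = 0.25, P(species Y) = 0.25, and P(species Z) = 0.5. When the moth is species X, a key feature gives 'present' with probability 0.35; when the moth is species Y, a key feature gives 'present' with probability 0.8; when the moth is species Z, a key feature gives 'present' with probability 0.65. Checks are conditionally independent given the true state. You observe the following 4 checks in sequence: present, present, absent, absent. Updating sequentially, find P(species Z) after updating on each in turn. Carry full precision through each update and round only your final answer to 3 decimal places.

0.572

After 'present': normaliser = 0.35·0.2500 + 0.8·0.2500 + 0.65·0.5000; P(species X) ≈ 0.1429, P(species Y) ≈ 0.3265, P(species Z) ≈ 0.5306
After 'present': normaliser = 0.35·0.1429 + 0.8·0.3265 + 0.65·0.5306; P(species X) ≈ 0.0762, P(species Y) ≈ 0.3981, P(species Z) ≈ 0.5257
After 'absent': normaliser = 0.65·0.0762 + 0.2·0.3981 + 0.35·0.5257; P(species X) ≈ 0.1582, P(species Y) ≈ 0.2543, P(species Z) ≈ 0.5875
After 'absent': normaliser = 0.65·0.1582 + 0.2·0.2543 + 0.35·0.5875; P(species X) ≈ 0.2862, P(species Y) ≈ 0.1415, P(species Z) ≈ 0.5723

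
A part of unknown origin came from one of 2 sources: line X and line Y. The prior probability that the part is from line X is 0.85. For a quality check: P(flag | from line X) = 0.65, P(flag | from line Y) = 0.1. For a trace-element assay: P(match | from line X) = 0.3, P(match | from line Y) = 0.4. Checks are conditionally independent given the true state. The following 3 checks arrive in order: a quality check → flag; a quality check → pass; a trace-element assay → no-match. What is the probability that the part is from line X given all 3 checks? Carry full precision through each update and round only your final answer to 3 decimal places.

After a quality check='flag': P(line X) = 0.65·0.8500 / (0.65·0.8500 + 0.1·0.1500) ≈ 0.9736
After a quality check='pass': P(line X) = 0.35·0.9736 / (0.35·0.9736 + 0.9·0.0264) ≈ 0.9347
After a trace-element assay='no-match': P(line X) = 0.7·0.9347 / (0.7·0.9347 + 0.6·0.0653) ≈ 0.9435

0.944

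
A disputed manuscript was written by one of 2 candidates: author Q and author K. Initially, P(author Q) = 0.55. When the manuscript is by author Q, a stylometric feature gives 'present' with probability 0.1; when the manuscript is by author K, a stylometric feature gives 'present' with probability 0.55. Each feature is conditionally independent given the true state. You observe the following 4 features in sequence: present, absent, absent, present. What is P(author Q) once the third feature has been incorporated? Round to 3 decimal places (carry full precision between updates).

0.471

After 'present': P(author Q) = 0.1·0.5500 / (0.1·0.5500 + 0.55·0.4500) ≈ 0.1818
After 'absent': P(author Q) = 0.9·0.1818 / (0.9·0.1818 + 0.45·0.8182) ≈ 0.3077
After 'absent': P(author Q) = 0.9·0.3077 / (0.9·0.3077 + 0.45·0.6923) ≈ 0.4706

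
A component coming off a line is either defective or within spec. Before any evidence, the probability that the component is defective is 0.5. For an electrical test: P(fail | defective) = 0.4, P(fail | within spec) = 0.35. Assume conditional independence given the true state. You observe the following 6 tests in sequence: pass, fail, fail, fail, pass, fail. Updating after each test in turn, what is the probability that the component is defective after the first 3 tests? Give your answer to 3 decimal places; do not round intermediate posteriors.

After 'pass': P(defective) = 0.6·0.5000 / (0.6·0.5000 + 0.65·0.5000) ≈ 0.4800
After 'fail': P(defective) = 0.4·0.4800 / (0.4·0.4800 + 0.35·0.5200) ≈ 0.5134
After 'fail': P(defective) = 0.4·0.5134 / (0.4·0.5134 + 0.35·0.4866) ≈ 0.5466

0.547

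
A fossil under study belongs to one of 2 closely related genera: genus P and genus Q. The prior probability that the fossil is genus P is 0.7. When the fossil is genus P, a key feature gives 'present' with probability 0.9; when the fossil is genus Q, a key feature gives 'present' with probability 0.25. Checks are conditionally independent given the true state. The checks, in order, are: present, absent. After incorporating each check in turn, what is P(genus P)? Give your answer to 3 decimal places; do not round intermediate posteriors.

0.528

Each posterior becomes the prior for the next update.
After 'present': P(genus P) = 0.9·0.7000 / (0.9·0.7000 + 0.25·0.3000) ≈ 0.8936
After 'absent': P(genus P) = 0.1·0.8936 / (0.1·0.8936 + 0.75·0.1064) ≈ 0.5283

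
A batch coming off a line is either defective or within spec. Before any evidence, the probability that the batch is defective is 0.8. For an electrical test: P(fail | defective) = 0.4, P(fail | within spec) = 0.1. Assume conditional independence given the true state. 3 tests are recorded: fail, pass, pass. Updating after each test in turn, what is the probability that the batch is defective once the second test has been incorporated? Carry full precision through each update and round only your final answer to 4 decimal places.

0.9143

After 'fail': P(defective) = 0.4·0.8000 / (0.4·0.8000 + 0.1·0.2000) ≈ 0.9412
After 'pass': P(defective) = 0.6·0.9412 / (0.6·0.9412 + 0.9·0.0588) ≈ 0.9143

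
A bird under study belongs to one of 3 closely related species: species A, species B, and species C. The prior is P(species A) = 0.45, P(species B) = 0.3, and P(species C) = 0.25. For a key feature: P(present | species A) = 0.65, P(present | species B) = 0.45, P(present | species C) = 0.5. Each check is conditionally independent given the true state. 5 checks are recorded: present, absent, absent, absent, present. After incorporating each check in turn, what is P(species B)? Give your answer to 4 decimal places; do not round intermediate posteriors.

0.3877

After 'present': normaliser = 0.65·0.4500 + 0.45·0.3000 + 0.5·0.2500; P(species A) ≈ 0.5294, P(species B) ≈ 0.2443, P(species C) ≈ 0.2262
After 'absent': normaliser = 0.35·0.5294 + 0.55·0.2443 + 0.5·0.2262; P(species A) ≈ 0.4281, P(species B) ≈ 0.3105, P(species C) ≈ 0.2614
After 'absent': normaliser = 0.35·0.4281 + 0.55·0.3105 + 0.5·0.2614; P(species A) ≈ 0.3320, P(species B) ≈ 0.3784, P(species C) ≈ 0.2896
After 'absent': normaliser = 0.35·0.3320 + 0.55·0.3784 + 0.5·0.2896; P(species A) ≈ 0.2477, P(species B) ≈ 0.4437, P(species C) ≈ 0.3086
After 'present': normaliser = 0.65·0.2477 + 0.45·0.4437 + 0.5·0.3086; P(species A) ≈ 0.3127, P(species B) ≈ 0.3877, P(species C) ≈ 0.2997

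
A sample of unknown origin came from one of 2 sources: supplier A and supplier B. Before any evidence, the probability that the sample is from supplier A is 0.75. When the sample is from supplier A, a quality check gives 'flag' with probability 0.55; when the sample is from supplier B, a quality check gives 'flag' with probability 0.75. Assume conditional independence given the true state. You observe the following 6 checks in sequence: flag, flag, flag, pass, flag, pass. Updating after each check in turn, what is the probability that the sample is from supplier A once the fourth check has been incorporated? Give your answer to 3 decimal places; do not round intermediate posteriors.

After 'flag': P(supplier A) = 0.55·0.7500 / (0.55·0.7500 + 0.75·0.2500) ≈ 0.6875
After 'flag': P(supplier A) = 0.55·0.6875 / (0.55·0.6875 + 0.75·0.3125) ≈ 0.6173
After 'flag': P(supplier A) = 0.55·0.6173 / (0.55·0.6173 + 0.75·0.3827) ≈ 0.5419
After 'pass': P(supplier A) = 0.45·0.5419 / (0.45·0.5419 + 0.25·0.4581) ≈ 0.6805

0.680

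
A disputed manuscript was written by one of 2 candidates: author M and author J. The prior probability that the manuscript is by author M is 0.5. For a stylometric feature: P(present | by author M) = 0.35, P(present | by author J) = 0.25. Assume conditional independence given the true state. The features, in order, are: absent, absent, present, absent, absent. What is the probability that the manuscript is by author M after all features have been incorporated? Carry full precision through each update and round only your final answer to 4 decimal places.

After 'absent': P(author M) = 0.65·0.5000 / (0.65·0.5000 + 0.75·0.5000) ≈ 0.4643
After 'absent': P(author M) = 0.65·0.4643 / (0.65·0.4643 + 0.75·0.5357) ≈ 0.4289
After 'present': P(author M) = 0.35·0.4289 / (0.35·0.4289 + 0.25·0.5711) ≈ 0.5126
After 'absent': P(author M) = 0.65·0.5126 / (0.65·0.5126 + 0.75·0.4874) ≈ 0.4768
After 'absent': P(author M) = 0.65·0.4768 / (0.65·0.4768 + 0.75·0.5232) ≈ 0.4413

0.4413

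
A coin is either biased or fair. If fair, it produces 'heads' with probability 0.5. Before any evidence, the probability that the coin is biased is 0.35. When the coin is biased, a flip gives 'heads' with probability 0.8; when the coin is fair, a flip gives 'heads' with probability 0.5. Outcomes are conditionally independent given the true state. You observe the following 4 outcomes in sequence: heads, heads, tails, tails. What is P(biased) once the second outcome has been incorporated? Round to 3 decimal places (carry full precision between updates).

After 'heads': P(biased) = 0.8·0.3500 / (0.8·0.3500 + 0.5·0.6500) ≈ 0.4628
After 'heads': P(biased) = 0.8·0.4628 / (0.8·0.4628 + 0.5·0.5372) ≈ 0.5796

0.580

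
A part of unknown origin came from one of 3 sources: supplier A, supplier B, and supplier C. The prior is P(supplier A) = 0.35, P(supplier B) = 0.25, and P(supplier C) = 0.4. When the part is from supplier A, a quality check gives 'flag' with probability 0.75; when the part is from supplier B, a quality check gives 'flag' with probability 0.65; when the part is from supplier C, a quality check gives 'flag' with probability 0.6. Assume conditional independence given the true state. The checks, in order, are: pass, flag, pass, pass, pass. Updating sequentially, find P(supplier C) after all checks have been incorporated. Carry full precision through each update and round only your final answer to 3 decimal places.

0.639

After 'pass': normaliser = 0.25·0.3500 + 0.35·0.2500 + 0.4·0.4000; P(supplier A) ≈ 0.2612, P(supplier B) ≈ 0.2612, P(supplier C) ≈ 0.4776
After 'flag': normaliser = 0.75·0.2612 + 0.65·0.2612 + 0.6·0.4776; P(supplier A) ≈ 0.3003, P(supplier B) ≈ 0.2603, P(supplier C) ≈ 0.4394
After 'pass': normaliser = 0.25·0.3003 + 0.35·0.2603 + 0.4·0.4394; P(supplier A) ≈ 0.2196, P(supplier B) ≈ 0.2664, P(supplier C) ≈ 0.5140
After 'pass': normaliser = 0.25·0.2196 + 0.35·0.2664 + 0.4·0.5140; P(supplier A) ≈ 0.1552, P(supplier B) ≈ 0.2636, P(supplier C) ≈ 0.5812
After 'pass': normaliser = 0.25·0.1552 + 0.35·0.2636 + 0.4·0.5812; P(supplier A) ≈ 0.1067, P(supplier B) ≈ 0.2538, P(supplier C) ≈ 0.6395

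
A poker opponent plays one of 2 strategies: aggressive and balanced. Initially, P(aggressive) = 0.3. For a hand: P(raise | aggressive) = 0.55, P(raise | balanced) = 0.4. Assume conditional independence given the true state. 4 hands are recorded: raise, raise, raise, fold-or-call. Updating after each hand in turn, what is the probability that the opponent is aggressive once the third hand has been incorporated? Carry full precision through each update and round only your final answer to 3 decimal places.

After 'raise': P(aggressive) = 0.55·0.3000 / (0.55·0.3000 + 0.4·0.7000) ≈ 0.3708
After 'raise': P(aggressive) = 0.55·0.3708 / (0.55·0.3708 + 0.4·0.6292) ≈ 0.4476
After 'raise': P(aggressive) = 0.55·0.4476 / (0.55·0.4476 + 0.4·0.5524) ≈ 0.5270

0.527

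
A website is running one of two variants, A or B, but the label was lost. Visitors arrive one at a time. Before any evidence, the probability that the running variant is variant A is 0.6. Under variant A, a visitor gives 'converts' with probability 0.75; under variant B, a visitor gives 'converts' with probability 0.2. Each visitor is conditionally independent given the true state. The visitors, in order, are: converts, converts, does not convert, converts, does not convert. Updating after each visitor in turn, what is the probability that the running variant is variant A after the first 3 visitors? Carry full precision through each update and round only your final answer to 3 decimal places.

After 'converts': P(A) = 0.75·0.6000 / (0.75·0.6000 + 0.2·0.4000) ≈ 0.8491
After 'converts': P(A) = 0.75·0.8491 / (0.75·0.8491 + 0.2·0.1509) ≈ 0.9547
After 'does not convert': P(A) = 0.25·0.9547 / (0.25·0.9547 + 0.8·0.0453) ≈ 0.8683

0.868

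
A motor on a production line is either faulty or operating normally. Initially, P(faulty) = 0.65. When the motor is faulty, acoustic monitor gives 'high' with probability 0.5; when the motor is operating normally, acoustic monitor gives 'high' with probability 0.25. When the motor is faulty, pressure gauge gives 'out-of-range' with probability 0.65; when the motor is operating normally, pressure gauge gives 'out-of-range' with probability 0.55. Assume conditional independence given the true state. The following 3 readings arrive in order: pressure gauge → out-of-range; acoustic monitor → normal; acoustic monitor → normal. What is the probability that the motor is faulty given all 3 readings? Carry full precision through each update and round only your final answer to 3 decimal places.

0.494

After pressure gauge='out-of-range': P(faulty) = 0.65·0.6500 / (0.65·0.6500 + 0.55·0.3500) ≈ 0.6870
After acoustic monitor='normal': P(faulty) = 0.5·0.6870 / (0.5·0.6870 + 0.75·0.3130) ≈ 0.5940
After acoustic monitor='normal': P(faulty) = 0.5·0.5940 / (0.5·0.5940 + 0.75·0.4060) ≈ 0.4938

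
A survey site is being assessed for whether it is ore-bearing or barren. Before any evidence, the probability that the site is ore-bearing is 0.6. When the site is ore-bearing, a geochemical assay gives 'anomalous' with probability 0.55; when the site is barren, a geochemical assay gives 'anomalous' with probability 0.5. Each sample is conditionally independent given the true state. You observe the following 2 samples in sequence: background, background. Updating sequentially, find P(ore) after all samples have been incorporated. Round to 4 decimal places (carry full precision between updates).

After 'background': P(ore) = 0.45·0.6000 / (0.45·0.6000 + 0.5·0.4000) ≈ 0.5745
After 'background': P(ore) = 0.45·0.5745 / (0.45·0.5745 + 0.5·0.4255) ≈ 0.5485

0.5485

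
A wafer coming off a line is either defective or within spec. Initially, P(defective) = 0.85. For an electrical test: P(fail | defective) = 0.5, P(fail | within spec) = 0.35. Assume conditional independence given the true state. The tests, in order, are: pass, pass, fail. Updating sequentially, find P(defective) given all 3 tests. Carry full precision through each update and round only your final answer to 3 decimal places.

After 'pass': P(defective) = 0.5·0.8500 / (0.5·0.8500 + 0.65·0.1500) ≈ 0.8134
After 'pass': P(defective) = 0.5·0.8134 / (0.5·0.8134 + 0.65·0.1866) ≈ 0.7703
After 'fail': P(defective) = 0.5·0.7703 / (0.5·0.7703 + 0.35·0.2297) ≈ 0.8273

0.827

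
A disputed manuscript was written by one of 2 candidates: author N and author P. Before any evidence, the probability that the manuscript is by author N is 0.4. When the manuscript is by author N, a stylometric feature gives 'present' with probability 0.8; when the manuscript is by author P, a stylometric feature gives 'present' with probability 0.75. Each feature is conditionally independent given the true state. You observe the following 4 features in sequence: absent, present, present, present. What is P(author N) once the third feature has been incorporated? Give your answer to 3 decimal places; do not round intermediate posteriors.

Apply Bayes' rule sequentially, carrying P(author N) forward.
After 'absent': P(author N) = 0.2·0.4000 / (0.2·0.4000 + 0.25·0.6000) ≈ 0.3478
After 'present': P(author N) = 0.8·0.3478 / (0.8·0.3478 + 0.75·0.6522) ≈ 0.3626
After 'present': P(author N) = 0.8·0.3626 / (0.8·0.3626 + 0.75·0.6374) ≈ 0.3777

0.378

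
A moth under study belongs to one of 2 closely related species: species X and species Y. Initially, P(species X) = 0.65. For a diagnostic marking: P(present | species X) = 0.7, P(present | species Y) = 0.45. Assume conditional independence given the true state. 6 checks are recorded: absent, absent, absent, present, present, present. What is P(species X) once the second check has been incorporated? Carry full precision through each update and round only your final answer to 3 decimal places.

After 'absent': P(species X) = 0.3·0.6500 / (0.3·0.6500 + 0.55·0.3500) ≈ 0.5032
After 'absent': P(species X) = 0.3·0.5032 / (0.3·0.5032 + 0.55·0.4968) ≈ 0.3559

0.356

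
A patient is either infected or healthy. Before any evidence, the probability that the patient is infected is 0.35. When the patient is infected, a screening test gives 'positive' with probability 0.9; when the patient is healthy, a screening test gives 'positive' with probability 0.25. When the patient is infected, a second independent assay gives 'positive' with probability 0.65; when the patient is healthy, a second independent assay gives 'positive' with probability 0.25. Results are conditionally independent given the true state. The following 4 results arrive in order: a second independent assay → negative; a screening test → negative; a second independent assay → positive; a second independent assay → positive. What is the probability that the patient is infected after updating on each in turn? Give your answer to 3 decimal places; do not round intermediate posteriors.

0.185

After a second independent assay='negative': P(infected) = 0.35·0.3500 / (0.35·0.3500 + 0.75·0.6500) ≈ 0.2008
After a screening test='negative': P(infected) = 0.1·0.2008 / (0.1·0.2008 + 0.75·0.7992) ≈ 0.0324
After a second independent assay='positive': P(infected) = 0.65·0.0324 / (0.65·0.0324 + 0.25·0.9676) ≈ 0.0801
After a second independent assay='positive': P(infected) = 0.65·0.0801 / (0.65·0.0801 + 0.25·0.9199) ≈ 0.1847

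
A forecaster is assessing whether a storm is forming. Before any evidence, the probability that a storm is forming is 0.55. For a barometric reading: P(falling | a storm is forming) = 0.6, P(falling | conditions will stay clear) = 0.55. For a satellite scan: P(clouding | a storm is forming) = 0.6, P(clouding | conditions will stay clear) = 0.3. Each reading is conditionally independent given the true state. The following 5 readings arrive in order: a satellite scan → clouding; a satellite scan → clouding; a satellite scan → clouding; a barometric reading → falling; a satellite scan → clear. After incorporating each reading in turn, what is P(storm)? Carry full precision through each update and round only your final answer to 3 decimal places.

0.859

Apply Bayes' rule sequentially, carrying P(storm) forward.
After a satellite scan='clouding': P(storm) = 0.6·0.5500 / (0.6·0.5500 + 0.3·0.4500) ≈ 0.7097
After a satellite scan='clouding': P(storm) = 0.6·0.7097 / (0.6·0.7097 + 0.3·0.2903) ≈ 0.8302
After a satellite scan='clouding': P(storm) = 0.6·0.8302 / (0.6·0.8302 + 0.3·0.1698) ≈ 0.9072
After a barometric reading='falling': P(storm) = 0.6·0.9072 / (0.6·0.9072 + 0.55·0.0928) ≈ 0.9143
After a satellite scan='clear': P(storm) = 0.4·0.9143 / (0.4·0.9143 + 0.7·0.0857) ≈ 0.8591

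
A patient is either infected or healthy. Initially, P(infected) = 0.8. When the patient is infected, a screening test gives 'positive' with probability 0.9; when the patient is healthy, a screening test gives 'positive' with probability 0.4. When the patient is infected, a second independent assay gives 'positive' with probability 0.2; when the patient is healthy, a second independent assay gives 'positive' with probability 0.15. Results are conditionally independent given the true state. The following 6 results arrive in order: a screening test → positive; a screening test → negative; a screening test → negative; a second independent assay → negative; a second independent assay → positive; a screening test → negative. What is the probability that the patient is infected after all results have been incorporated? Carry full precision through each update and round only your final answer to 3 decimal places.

0.050

Apply Bayes' rule sequentially, carrying P(infected) forward.
After a screening test='positive': P(infected) = 0.9·0.8000 / (0.9·0.8000 + 0.4·0.2000) ≈ 0.9000
After a screening test='negative': P(infected) = 0.1·0.9000 / (0.1·0.9000 + 0.6·0.1000) ≈ 0.6000
After a screening test='negative': P(infected) = 0.1·0.6000 / (0.1·0.6000 + 0.6·0.4000) ≈ 0.2000
After a second independent assay='negative': P(infected) = 0.8·0.2000 / (0.8·0.2000 + 0.85·0.8000) ≈ 0.1905
After a second independent assay='positive': P(infected) = 0.2·0.1905 / (0.2·0.1905 + 0.15·0.8095) ≈ 0.2388
After a screening test='negative': P(infected) = 0.1·0.2388 / (0.1·0.2388 + 0.6·0.7612) ≈ 0.0497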